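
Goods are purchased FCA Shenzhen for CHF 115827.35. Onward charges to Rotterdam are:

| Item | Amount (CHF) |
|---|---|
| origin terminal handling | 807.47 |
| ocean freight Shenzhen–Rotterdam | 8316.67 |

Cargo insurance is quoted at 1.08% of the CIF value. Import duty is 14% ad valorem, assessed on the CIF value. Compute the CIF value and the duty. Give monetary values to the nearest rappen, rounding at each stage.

CIF value: CHF 126315.70; import duty: CHF 17684.20

Let C be the CIF value. C = FCA price + pre-shipment costs + freight + 1.08% × C
C − 1.08% × C = 115827.35 + 807.47 + 8316.67
0.9892 × C = 124951.49
C = 124951.49 / 0.9892 = 126315.70
Insurance premium = 1.08% × 126315.70 = 1364.21
Import duty = 126315.70 × 14% = 17684.20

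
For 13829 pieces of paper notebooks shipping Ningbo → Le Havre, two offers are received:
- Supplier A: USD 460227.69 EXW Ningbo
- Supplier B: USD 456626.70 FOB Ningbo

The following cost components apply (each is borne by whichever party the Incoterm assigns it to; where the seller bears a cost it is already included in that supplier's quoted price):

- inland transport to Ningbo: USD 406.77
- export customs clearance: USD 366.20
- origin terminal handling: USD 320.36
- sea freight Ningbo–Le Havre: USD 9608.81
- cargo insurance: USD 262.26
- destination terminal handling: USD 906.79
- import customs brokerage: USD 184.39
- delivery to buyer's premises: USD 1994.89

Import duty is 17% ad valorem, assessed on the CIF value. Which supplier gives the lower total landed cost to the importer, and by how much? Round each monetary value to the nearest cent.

Supplier B is cheaper by USD 5492.36

Supplier A (EXW):
CIF value = EXW price + inland to port + export clearance + origin terminal + freight + insurance = 460227.69 + 406.77 + 366.20 + 320.36 + 9608.81 + 262.26 = 471192.09
Import duty = 471192.09 × 17% = 80102.66
Buyer bears (A): 406.77 + 366.20 + 320.36 + 9608.81 + 262.26 + 906.79 + 184.39 + 1994.89 = 14050.47
Landed cost (A) = invoice 460227.69 + 14050.47 + duty 80102.66 = 554380.82
Supplier B (FOB):
CIF value = FOB price + freight + insurance = 456626.70 + 9608.81 + 262.26 = 466497.77
Import duty = 466497.77 × 17% = 79304.62
Buyer bears (B): 9608.81 + 262.26 + 906.79 + 184.39 + 1994.89 = 12957.14
Landed cost (B) = invoice 456626.70 + 12957.14 + duty 79304.62 = 548888.46
Difference = |554380.82 − 548888.46| = 5492.36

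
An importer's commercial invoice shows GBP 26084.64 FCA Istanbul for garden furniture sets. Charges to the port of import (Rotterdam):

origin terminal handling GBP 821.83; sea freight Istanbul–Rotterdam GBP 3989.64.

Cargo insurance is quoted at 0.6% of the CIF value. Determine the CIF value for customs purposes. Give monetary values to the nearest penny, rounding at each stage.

CIF value: GBP 31082.61

Let C be the CIF value. C = FCA price + pre-shipment costs + freight + 0.6% × C
C − 0.6% × C = 26084.64 + 821.83 + 3989.64
0.994 × C = 30896.11
C = 30896.11 / 0.994 = 31082.61
Insurance premium = 0.6% × 31082.61 = 186.50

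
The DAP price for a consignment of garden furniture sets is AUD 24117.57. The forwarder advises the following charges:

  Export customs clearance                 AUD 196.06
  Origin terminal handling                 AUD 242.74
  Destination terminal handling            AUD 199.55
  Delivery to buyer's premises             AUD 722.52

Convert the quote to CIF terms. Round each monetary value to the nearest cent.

CIF price: AUD 23195.50

Not relevant to the conversion: export clearance, origin terminal — on the seller under both DAP and CIF; already in the DAP price and stays in the CIF price.
From DAP to CIF, the seller no longer bears: destination terminal, delivery.
CIF price = 24117.57 − 199.55 − 722.52 = 23195.50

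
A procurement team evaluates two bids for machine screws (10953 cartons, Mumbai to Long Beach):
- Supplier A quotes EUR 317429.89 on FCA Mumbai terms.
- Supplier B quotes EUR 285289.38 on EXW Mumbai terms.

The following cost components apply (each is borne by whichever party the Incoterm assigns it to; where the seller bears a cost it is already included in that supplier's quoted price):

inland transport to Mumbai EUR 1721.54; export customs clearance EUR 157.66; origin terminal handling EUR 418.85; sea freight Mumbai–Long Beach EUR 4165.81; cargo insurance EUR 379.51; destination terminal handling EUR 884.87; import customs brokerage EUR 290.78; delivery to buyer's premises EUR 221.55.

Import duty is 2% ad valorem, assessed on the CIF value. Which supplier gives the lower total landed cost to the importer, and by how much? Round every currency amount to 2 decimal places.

Supplier B is cheaper by EUR 30866.53

Supplier A (FCA):
CIF value = FCA price + origin terminal + freight + insurance = 317429.89 + 418.85 + 4165.81 + 379.51 = 322394.06
Import duty = 322394.06 × 2% = 6447.88
Buyer bears (A): 418.85 + 4165.81 + 379.51 + 884.87 + 290.78 + 221.55 = 6361.37
Landed cost (A) = invoice 317429.89 + 6361.37 + duty 6447.88 = 330239.14
Supplier B (EXW):
CIF value = EXW price + inland to port + export clearance + origin terminal + freight + insurance = 285289.38 + 1721.54 + 157.66 + 418.85 + 4165.81 + 379.51 = 292132.75
Import duty = 292132.75 × 2% = 5842.66
Buyer bears (B): 1721.54 + 157.66 + 418.85 + 4165.81 + 379.51 + 884.87 + 290.78 + 221.55 = 8240.57
Landed cost (B) = invoice 285289.38 + 8240.57 + duty 5842.66 = 299372.61
Difference = |330239.14 − 299372.61| = 30866.53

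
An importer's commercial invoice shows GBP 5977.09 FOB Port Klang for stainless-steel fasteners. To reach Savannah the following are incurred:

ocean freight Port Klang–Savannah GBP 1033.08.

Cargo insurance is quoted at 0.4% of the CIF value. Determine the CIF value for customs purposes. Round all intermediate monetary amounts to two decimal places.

CIF value: GBP 7038.32

Let C be the CIF value. C = FOB price + freight + 0.4% × C
C − 0.4% × C = 5977.09 + 1033.08
0.996 × C = 7010.17
C = 7010.17 / 0.996 = 7038.32
Insurance premium = 0.4% × 7038.32 = 28.15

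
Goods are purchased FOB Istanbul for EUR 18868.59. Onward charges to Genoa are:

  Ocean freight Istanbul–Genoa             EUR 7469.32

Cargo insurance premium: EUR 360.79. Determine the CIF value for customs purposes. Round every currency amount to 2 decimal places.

CIF value: EUR 26698.70

CIF = FOB price + freight + insurance
CIF = 18868.59 + 7469.32 + 360.79 = 26698.70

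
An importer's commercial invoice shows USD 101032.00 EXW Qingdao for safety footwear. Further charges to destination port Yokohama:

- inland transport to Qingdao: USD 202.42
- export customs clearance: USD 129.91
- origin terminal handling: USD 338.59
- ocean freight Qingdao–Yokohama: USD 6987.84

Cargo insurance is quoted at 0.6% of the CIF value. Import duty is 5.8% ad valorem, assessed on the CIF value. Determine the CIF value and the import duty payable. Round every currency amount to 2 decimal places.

Let C be the CIF value. C = EXW price + pre-shipment costs + freight + 0.6% × C
C − 0.6% × C = 101032.00 + 202.42 + 129.91 + 338.59 + 6987.84
0.994 × C = 108690.76
C = 108690.76 / 0.994 = 109346.84
Insurance premium = 0.6% × 109346.84 = 656.08
Import duty = 109346.84 × 5.8% = 6342.12

CIF value: USD 109346.84; import duty: USD 6342.12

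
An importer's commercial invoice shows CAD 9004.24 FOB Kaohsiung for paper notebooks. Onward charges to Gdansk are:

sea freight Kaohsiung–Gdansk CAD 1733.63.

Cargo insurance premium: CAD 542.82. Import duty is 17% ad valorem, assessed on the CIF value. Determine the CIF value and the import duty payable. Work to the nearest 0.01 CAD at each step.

CIF value: CAD 11280.69; import duty: CAD 1917.72

CIF = FOB price + freight + insurance
CIF = 9004.24 + 1733.63 + 542.82 = 11280.69
Import duty = 11280.69 × 17% = 1917.72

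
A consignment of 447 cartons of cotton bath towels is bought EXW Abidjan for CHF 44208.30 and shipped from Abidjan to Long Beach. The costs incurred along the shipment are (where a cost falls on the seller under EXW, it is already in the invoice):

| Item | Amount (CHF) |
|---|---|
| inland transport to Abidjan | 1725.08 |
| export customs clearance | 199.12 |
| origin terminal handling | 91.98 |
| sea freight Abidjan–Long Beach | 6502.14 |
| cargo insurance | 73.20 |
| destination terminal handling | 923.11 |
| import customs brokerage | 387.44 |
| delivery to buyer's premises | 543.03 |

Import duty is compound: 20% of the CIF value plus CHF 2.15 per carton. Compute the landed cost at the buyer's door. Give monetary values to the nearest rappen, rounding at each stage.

Total landed cost: CHF 66174.41

EXW: the seller makes goods available at their premises; the buyer bears all onward costs.
CIF value = EXW price + inland to port + export clearance + origin terminal + freight + insurance = 44208.30 + 1725.08 + 199.12 + 91.98 + 6502.14 + 73.20 = 52799.82
Ad valorem component: 52799.82 × 20% = 10559.96
Specific component: 447 × 2.15 = 961.05
Import duty = 10559.96 + 961.05 = 11521.01
Buyer bears: inland to port 1725.08 + export clearance 199.12 + origin terminal 91.98 + freight 6502.14 + insurance 73.20 + destination terminal 923.11 + brokerage 387.44 + delivery 543.03 + duty 11521.01 = 21966.11
Landed cost = invoice 44208.30 + 21966.11 = 66174.41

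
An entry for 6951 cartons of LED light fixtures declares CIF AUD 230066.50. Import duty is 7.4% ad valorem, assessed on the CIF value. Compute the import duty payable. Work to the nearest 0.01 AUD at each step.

Import duty = 230066.50 × 7.4% = 17024.92

Import duty: AUD 17024.92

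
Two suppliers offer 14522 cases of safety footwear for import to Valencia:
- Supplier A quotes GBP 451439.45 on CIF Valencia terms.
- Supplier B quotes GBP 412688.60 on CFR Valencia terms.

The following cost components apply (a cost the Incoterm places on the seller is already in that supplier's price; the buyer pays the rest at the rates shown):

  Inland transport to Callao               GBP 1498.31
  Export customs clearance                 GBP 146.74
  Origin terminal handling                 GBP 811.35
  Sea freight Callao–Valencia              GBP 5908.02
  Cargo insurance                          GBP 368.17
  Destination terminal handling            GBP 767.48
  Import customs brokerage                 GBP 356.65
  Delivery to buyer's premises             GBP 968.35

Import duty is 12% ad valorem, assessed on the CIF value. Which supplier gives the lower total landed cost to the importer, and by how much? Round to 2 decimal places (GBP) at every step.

Supplier A (CIF):
The CIF price already equals the CIF value: 451439.45
Import duty = 451439.45 × 12% = 54172.73
Buyer bears (A): 767.48 + 356.65 + 968.35 = 2092.48
Landed cost (A) = invoice 451439.45 + 2092.48 + duty 54172.73 = 507704.66
Supplier B (CFR):
CIF value = CFR price + insurance = 412688.60 + 368.17 = 413056.77
Import duty = 413056.77 × 12% = 49566.81
Buyer bears (B): 368.17 + 767.48 + 356.65 + 968.35 = 2460.65
Landed cost (B) = invoice 412688.60 + 2460.65 + duty 49566.81 = 464716.06
Difference = |507704.66 − 464716.06| = 42988.60

Supplier B is cheaper by GBP 42988.60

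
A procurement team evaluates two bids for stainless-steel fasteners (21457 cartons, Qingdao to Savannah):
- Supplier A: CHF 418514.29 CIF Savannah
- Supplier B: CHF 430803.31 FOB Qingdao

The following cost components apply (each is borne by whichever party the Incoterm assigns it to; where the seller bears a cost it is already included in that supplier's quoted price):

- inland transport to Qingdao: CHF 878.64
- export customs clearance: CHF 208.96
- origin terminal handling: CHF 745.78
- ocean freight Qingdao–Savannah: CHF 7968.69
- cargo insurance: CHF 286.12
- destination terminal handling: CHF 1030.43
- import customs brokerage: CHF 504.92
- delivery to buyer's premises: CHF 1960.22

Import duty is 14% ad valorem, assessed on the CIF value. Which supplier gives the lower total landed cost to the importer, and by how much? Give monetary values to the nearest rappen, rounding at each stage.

Supplier A is cheaper by CHF 23419.97

Supplier A (CIF):
The CIF price already equals the CIF value: 418514.29
Import duty = 418514.29 × 14% = 58592.00
Buyer bears (A): 1030.43 + 504.92 + 1960.22 = 3495.57
Landed cost (A) = invoice 418514.29 + 3495.57 + duty 58592.00 = 480601.86
Supplier B (FOB):
CIF value = FOB price + freight + insurance = 430803.31 + 7968.69 + 286.12 = 439058.12
Import duty = 439058.12 × 14% = 61468.14
Buyer bears (B): 7968.69 + 286.12 + 1030.43 + 504.92 + 1960.22 = 11750.38
Landed cost (B) = invoice 430803.31 + 11750.38 + duty 61468.14 = 504021.83
Difference = |480601.86 − 504021.83| = 23419.97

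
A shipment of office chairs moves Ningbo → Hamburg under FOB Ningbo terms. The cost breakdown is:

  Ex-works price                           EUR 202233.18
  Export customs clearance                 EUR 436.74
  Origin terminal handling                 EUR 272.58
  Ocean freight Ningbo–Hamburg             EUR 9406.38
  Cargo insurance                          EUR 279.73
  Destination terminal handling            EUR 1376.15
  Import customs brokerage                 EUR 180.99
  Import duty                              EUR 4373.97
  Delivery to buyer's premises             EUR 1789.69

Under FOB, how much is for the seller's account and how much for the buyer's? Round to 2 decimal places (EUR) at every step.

FOB: the seller bears costs until goods are on board at the origin port; the buyer bears freight, insurance and all costs thereafter.
Seller's account: goods 202233.18 + export clearance 436.74 + origin terminal 272.58 = 202942.50
Buyer's account: freight 9406.38 + insurance 279.73 + destination terminal 1376.15 + brokerage 180.99 + duty 4373.97 + delivery 1789.69 = 17406.91

Seller: EUR 202942.50; buyer: EUR 17406.91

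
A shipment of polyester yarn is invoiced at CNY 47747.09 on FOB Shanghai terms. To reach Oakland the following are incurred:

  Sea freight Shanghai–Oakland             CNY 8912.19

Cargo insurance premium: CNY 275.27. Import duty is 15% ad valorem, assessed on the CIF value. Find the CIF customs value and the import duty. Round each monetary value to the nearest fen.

CIF value: CNY 56934.55; import duty: CNY 8540.18

CIF = FOB price + freight + insurance
CIF = 47747.09 + 8912.19 + 275.27 = 56934.55
Import duty = 56934.55 × 15% = 8540.18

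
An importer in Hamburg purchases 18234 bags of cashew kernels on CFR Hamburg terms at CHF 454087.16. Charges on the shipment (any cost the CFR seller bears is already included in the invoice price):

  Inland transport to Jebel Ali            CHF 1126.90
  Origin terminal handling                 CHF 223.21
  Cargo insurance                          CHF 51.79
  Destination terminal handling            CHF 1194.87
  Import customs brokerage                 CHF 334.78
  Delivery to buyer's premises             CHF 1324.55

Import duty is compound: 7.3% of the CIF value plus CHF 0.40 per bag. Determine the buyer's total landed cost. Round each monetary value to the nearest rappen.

CFR: the seller pays costs through ocean freight to the destination port, but not insurance.
Already in the invoice (seller's account under CFR): inland to port, origin terminal — exclude.
CIF value = CFR price + insurance = 454087.16 + 51.79 = 454138.95
Ad valorem component: 454138.95 × 7.3% = 33152.14
Specific component: 18234 × 0.40 = 7293.60
Import duty = 33152.14 + 7293.60 = 40445.74
Buyer bears: insurance 51.79 + destination terminal 1194.87 + brokerage 334.78 + delivery 1324.55 + duty 40445.74 = 43351.73
Landed cost = invoice 454087.16 + 43351.73 = 497438.89

Total landed cost: CHF 497438.89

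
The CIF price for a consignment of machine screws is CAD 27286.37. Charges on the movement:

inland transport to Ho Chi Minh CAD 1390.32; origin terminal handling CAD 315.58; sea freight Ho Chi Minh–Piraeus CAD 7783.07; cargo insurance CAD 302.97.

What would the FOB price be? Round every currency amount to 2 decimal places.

Not relevant to the conversion: origin terminal, inland to port — on the seller under both CIF and FOB; already in the CIF price and stays in the FOB price.
From CIF to FOB, the seller no longer bears: freight, insurance.
FOB price = 27286.37 − 7783.07 − 302.97 = 19200.33

FOB price: CAD 19200.33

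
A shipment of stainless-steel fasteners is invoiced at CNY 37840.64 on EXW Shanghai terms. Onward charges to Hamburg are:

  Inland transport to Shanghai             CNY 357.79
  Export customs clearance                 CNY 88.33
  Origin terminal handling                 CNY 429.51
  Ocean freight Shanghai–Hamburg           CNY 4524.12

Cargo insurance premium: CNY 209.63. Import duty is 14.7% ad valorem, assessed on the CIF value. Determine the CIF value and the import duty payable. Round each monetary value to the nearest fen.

CIF value: CNY 43450.02; import duty: CNY 6387.15

CIF = EXW price + pre-shipment costs + freight + insurance
CIF = 37840.64 + 357.79 + 88.33 + 429.51 + 4524.12 + 209.63 = 43450.02
Import duty = 43450.02 × 14.7% = 6387.15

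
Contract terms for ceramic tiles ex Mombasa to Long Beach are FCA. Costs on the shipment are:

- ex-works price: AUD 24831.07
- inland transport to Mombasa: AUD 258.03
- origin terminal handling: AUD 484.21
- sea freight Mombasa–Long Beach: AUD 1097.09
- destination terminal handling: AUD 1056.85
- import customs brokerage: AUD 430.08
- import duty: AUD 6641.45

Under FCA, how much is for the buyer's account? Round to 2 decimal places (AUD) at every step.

Buyer's account: AUD 9709.68

FCA: the seller delivers export-cleared goods to the carrier; the buyer bears costs from that point.
Seller's account: goods 24831.07 + inland to port 258.03 = 25089.10
Buyer's account: origin terminal 484.21 + freight 1097.09 + destination terminal 1056.85 + brokerage 430.08 + duty 6641.45 = 9709.68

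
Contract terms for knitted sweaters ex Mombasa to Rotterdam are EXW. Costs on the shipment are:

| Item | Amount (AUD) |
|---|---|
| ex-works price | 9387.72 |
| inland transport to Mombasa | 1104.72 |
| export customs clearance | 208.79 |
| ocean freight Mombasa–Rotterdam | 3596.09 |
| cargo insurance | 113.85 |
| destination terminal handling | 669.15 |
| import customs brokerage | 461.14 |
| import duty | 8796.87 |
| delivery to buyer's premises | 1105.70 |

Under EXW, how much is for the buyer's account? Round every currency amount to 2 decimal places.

EXW: the seller makes goods available at their premises; the buyer bears all onward costs.
Seller's account: goods 9387.72 = 9387.72
Buyer's account: inland to port 1104.72 + export clearance 208.79 + freight 3596.09 + insurance 113.85 + destination terminal 669.15 + brokerage 461.14 + duty 8796.87 + delivery 1105.70 = 16056.31

Buyer's account: AUD 16056.31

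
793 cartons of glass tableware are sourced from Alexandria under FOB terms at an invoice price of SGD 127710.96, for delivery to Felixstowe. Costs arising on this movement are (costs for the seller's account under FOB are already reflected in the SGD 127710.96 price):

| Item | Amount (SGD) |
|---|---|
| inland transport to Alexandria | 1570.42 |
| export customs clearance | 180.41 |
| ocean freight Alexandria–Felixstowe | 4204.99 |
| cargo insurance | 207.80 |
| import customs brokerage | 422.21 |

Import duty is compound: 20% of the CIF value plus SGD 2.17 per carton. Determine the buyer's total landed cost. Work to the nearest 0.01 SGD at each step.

Total landed cost: SGD 160691.52

FOB: the seller bears costs until goods are on board at the origin port; the buyer bears freight, insurance and all costs thereafter.
Already in the invoice (seller's account under FOB): inland to port, export clearance — exclude.
CIF value = FOB price + freight + insurance = 127710.96 + 4204.99 + 207.80 = 132123.75
Ad valorem component: 132123.75 × 20% = 26424.75
Specific component: 793 × 2.17 = 1720.81
Import duty = 26424.75 + 1720.81 = 28145.56
Buyer bears: freight 4204.99 + insurance 207.80 + brokerage 422.21 + duty 28145.56 = 32980.56
Landed cost = invoice 127710.96 + 32980.56 = 160691.52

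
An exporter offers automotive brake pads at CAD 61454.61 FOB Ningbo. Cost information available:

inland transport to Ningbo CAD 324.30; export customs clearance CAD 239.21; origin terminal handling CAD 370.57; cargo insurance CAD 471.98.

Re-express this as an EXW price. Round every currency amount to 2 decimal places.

EXW price: CAD 60520.53

Not relevant to the conversion: insurance — on the buyer under both terms; not part of either seller's price.
From FOB to EXW, the seller no longer bears: inland to port, export clearance, origin terminal.
EXW price = 61454.61 − 324.30 − 239.21 − 370.57 = 60520.53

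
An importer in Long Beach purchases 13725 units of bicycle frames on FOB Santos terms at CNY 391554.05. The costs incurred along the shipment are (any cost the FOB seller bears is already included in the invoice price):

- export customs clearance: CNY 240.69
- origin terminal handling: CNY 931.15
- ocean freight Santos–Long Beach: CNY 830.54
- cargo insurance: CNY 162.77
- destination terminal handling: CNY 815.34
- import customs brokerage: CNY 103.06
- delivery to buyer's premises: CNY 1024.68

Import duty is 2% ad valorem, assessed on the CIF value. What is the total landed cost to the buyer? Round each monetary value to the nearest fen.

FOB: the seller bears costs until goods are on board at the origin port; the buyer bears freight, insurance and all costs thereafter.
Already in the invoice (seller's account under FOB): export clearance, origin terminal — exclude.
CIF value = FOB price + freight + insurance = 391554.05 + 830.54 + 162.77 = 392547.36
Import duty = 392547.36 × 2% = 7850.95
Buyer bears: freight 830.54 + insurance 162.77 + destination terminal 815.34 + brokerage 103.06 + delivery 1024.68 + duty 7850.95 = 10787.34
Landed cost = invoice 391554.05 + 10787.34 = 402341.39

Total landed cost: CNY 402341.39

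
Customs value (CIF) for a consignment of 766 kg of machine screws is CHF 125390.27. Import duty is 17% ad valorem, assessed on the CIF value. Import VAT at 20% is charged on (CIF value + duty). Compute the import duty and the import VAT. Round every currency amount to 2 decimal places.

Import duty: CHF 21316.35; import VAT: CHF 29341.32

Import duty = 125390.27 × 17% = 21316.35
VAT base = CIF + duty = 125390.27 + 21316.35 = 146706.62
Import VAT = 146706.62 × 20% = 29341.32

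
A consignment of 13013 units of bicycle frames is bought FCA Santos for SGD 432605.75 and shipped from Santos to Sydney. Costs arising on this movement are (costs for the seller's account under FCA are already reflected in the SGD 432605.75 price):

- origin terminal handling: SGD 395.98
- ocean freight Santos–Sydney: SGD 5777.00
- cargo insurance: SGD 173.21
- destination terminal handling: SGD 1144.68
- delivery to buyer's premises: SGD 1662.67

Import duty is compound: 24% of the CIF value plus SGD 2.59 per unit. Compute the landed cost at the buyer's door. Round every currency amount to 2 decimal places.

Total landed cost: SGD 580811.43

FCA: the seller delivers export-cleared goods to the carrier; the buyer bears costs from that point.
CIF value = FCA price + origin terminal + freight + insurance = 432605.75 + 395.98 + 5777.00 + 173.21 = 438951.94
Ad valorem component: 438951.94 × 24% = 105348.47
Specific component: 13013 × 2.59 = 33703.67
Import duty = 105348.47 + 33703.67 = 139052.14
Buyer bears: origin terminal 395.98 + freight 5777.00 + insurance 173.21 + destination terminal 1144.68 + delivery 1662.67 + duty 139052.14 = 148205.68
Landed cost = invoice 432605.75 + 148205.68 = 580811.43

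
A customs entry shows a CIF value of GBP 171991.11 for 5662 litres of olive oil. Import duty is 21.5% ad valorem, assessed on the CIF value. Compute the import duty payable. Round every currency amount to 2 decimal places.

Import duty: GBP 36978.09

Import duty = 171991.11 × 21.5% = 36978.09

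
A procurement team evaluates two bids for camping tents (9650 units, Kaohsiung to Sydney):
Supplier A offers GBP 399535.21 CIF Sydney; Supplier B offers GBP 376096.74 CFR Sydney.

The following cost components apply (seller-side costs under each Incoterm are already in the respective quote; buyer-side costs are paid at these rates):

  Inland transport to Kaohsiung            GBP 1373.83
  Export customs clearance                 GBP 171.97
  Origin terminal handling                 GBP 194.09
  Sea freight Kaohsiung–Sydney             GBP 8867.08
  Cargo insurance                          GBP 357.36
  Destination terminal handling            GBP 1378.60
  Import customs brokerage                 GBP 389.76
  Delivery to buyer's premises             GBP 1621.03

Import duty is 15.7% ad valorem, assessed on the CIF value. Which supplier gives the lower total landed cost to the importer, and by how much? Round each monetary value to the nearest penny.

Supplier A (CIF):
The CIF price already equals the CIF value: 399535.21
Import duty = 399535.21 × 15.7% = 62727.03
Buyer bears (A): 1378.60 + 389.76 + 1621.03 = 3389.39
Landed cost (A) = invoice 399535.21 + 3389.39 + duty 62727.03 = 465651.63
Supplier B (CFR):
CIF value = CFR price + insurance = 376096.74 + 357.36 = 376454.10
Import duty = 376454.10 × 15.7% = 59103.29
Buyer bears (B): 357.36 + 1378.60 + 389.76 + 1621.03 = 3746.75
Landed cost (B) = invoice 376096.74 + 3746.75 + duty 59103.29 = 438946.78
Difference = |465651.63 − 438946.78| = 26704.85

Supplier B is cheaper by GBP 26704.85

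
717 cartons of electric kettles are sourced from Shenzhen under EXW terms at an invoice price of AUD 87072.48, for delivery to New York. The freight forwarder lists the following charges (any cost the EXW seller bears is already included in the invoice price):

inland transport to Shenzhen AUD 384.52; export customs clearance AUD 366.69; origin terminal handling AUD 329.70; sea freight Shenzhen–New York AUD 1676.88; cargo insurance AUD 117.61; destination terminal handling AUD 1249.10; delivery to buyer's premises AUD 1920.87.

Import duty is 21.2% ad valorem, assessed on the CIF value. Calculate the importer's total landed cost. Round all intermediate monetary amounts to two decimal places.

EXW: the seller makes goods available at their premises; the buyer bears all onward costs.
CIF value = EXW price + inland to port + export clearance + origin terminal + freight + insurance = 87072.48 + 384.52 + 366.69 + 329.70 + 1676.88 + 117.61 = 89947.88
Import duty = 89947.88 × 21.2% = 19068.95
Buyer bears: inland to port 384.52 + export clearance 366.69 + origin terminal 329.70 + freight 1676.88 + insurance 117.61 + destination terminal 1249.10 + delivery 1920.87 + duty 19068.95 = 25114.32
Landed cost = invoice 87072.48 + 25114.32 = 112186.80

Total landed cost: AUD 112186.80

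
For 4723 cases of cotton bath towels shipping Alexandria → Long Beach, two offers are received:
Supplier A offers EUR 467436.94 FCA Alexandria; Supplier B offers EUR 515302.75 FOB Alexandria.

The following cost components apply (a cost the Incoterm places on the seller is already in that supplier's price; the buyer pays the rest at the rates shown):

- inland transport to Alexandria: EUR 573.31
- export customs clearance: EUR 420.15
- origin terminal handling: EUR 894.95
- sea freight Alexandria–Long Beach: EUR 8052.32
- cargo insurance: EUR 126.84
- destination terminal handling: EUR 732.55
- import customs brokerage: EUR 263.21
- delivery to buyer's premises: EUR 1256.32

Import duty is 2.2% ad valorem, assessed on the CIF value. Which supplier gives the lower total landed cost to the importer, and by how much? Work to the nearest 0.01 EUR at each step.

Supplier A (FCA):
CIF value = FCA price + origin terminal + freight + insurance = 467436.94 + 894.95 + 8052.32 + 126.84 = 476511.05
Import duty = 476511.05 × 2.2% = 10483.24
Buyer bears (A): 894.95 + 8052.32 + 126.84 + 732.55 + 263.21 + 1256.32 = 11326.19
Landed cost (A) = invoice 467436.94 + 11326.19 + duty 10483.24 = 489246.37
Supplier B (FOB):
CIF value = FOB price + freight + insurance = 515302.75 + 8052.32 + 126.84 = 523481.91
Import duty = 523481.91 × 2.2% = 11516.60
Buyer bears (B): 8052.32 + 126.84 + 732.55 + 263.21 + 1256.32 = 10431.24
Landed cost (B) = invoice 515302.75 + 10431.24 + duty 11516.60 = 537250.59
Difference = |489246.37 − 537250.59| = 48004.22

Supplier A is cheaper by EUR 48004.22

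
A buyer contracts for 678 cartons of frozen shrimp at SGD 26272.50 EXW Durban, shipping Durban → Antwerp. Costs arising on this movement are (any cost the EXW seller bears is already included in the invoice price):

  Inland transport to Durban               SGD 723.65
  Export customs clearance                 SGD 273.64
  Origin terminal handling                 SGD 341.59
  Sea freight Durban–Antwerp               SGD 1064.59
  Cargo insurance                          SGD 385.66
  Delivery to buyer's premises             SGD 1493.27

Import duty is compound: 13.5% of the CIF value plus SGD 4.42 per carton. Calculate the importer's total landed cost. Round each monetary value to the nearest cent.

EXW: the seller makes goods available at their premises; the buyer bears all onward costs.
CIF value = EXW price + inland to port + export clearance + origin terminal + freight + insurance = 26272.50 + 723.65 + 273.64 + 341.59 + 1064.59 + 385.66 = 29061.63
Ad valorem component: 29061.63 × 13.5% = 3923.32
Specific component: 678 × 4.42 = 2996.76
Import duty = 3923.32 + 2996.76 = 6920.08
Buyer bears: inland to port 723.65 + export clearance 273.64 + origin terminal 341.59 + freight 1064.59 + insurance 385.66 + delivery 1493.27 + duty 6920.08 = 11202.48
Landed cost = invoice 26272.50 + 11202.48 = 37474.98

Total landed cost: SGD 37474.98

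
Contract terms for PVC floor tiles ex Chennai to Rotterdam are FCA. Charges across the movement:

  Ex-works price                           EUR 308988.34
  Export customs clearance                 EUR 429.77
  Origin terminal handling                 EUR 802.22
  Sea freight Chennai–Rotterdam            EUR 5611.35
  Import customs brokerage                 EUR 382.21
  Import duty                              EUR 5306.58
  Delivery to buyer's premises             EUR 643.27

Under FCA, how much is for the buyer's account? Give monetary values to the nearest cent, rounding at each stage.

Buyer's account: EUR 12745.63

FCA: the seller delivers export-cleared goods to the carrier; the buyer bears costs from that point.
Seller's account: goods 308988.34 + export clearance 429.77 = 309418.11
Buyer's account: origin terminal 802.22 + freight 5611.35 + brokerage 382.21 + duty 5306.58 + delivery 643.27 = 12745.63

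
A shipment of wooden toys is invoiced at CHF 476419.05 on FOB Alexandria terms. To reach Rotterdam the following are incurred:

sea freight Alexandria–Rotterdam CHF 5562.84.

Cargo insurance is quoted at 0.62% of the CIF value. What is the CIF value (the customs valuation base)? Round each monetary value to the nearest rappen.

CIF value: CHF 484988.82

Let C be the CIF value. C = FOB price + freight + 0.62% × C
C − 0.62% × C = 476419.05 + 5562.84
0.9938 × C = 481981.89
C = 481981.89 / 0.9938 = 484988.82
Insurance premium = 0.62% × 484988.82 = 3006.93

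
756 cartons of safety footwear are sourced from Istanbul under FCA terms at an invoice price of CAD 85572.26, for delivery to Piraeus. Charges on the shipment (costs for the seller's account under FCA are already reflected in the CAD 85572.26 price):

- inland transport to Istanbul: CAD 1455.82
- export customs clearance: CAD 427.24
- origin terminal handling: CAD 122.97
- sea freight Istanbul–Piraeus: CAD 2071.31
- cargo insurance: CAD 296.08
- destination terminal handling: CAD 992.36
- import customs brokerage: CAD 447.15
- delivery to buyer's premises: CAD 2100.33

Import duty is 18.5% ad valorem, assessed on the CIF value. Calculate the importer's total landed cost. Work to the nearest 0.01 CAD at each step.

FCA: the seller delivers export-cleared goods to the carrier; the buyer bears costs from that point.
Already in the invoice (seller's account under FCA): inland to port, export clearance — exclude.
CIF value = FCA price + origin terminal + freight + insurance = 85572.26 + 122.97 + 2071.31 + 296.08 = 88062.62
Import duty = 88062.62 × 18.5% = 16291.58
Buyer bears: origin terminal 122.97 + freight 2071.31 + insurance 296.08 + destination terminal 992.36 + brokerage 447.15 + delivery 2100.33 + duty 16291.58 = 22321.78
Landed cost = invoice 85572.26 + 22321.78 = 107894.04

Total landed cost: CAD 107894.04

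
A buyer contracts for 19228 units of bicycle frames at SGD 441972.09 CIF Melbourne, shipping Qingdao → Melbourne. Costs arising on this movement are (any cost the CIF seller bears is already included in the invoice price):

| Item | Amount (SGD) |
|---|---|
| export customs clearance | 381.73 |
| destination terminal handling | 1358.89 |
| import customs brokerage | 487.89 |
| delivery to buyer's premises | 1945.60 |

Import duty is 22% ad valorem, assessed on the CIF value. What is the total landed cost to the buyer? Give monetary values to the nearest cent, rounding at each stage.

CIF: the seller pays costs through ocean freight and marine insurance to the destination port.
Already in the invoice (seller's account under CIF): export clearance — exclude.
The CIF price already equals the CIF value: 441972.09
Import duty = 441972.09 × 22% = 97233.86
Buyer bears: destination terminal 1358.89 + brokerage 487.89 + delivery 1945.60 + duty 97233.86 = 101026.24
Landed cost = invoice 441972.09 + 101026.24 = 542998.33

Total landed cost: SGD 542998.33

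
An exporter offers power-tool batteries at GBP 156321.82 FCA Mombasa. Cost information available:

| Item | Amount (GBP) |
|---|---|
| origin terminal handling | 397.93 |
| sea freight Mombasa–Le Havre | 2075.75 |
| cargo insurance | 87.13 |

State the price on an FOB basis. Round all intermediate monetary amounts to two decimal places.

FOB price: GBP 156719.75

Not relevant to the conversion: freight, insurance — on the buyer under both terms; not part of either seller's price.
From FCA to FOB, the seller additionally bears: origin terminal.
FOB price = 156321.82 + 397.93 = 156719.75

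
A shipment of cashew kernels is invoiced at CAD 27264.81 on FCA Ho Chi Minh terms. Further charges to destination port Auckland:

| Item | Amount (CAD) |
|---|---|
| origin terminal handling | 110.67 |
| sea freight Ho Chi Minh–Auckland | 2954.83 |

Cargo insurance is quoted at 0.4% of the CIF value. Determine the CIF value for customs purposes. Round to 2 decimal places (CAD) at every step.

Let C be the CIF value. C = FCA price + pre-shipment costs + freight + 0.4% × C
C − 0.4% × C = 27264.81 + 110.67 + 2954.83
0.996 × C = 30330.31
C = 30330.31 / 0.996 = 30452.12
Insurance premium = 0.4% × 30452.12 = 121.81

CIF value: CAD 30452.12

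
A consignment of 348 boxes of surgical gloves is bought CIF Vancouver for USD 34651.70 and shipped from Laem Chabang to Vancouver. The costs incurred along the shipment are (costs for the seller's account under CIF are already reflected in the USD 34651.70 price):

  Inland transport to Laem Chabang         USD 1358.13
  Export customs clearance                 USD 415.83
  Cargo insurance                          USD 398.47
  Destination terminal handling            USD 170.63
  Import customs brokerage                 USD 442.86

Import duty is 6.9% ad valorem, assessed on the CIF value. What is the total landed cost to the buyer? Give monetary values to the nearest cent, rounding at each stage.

Total landed cost: USD 37656.16

CIF: the seller pays costs through ocean freight and marine insurance to the destination port.
Already in the invoice (seller's account under CIF): inland to port, export clearance, insurance — exclude.
The CIF price already equals the CIF value: 34651.70
Import duty = 34651.70 × 6.9% = 2390.97
Buyer bears: destination terminal 170.63 + brokerage 442.86 + duty 2390.97 = 3004.46
Landed cost = invoice 34651.70 + 3004.46 = 37656.16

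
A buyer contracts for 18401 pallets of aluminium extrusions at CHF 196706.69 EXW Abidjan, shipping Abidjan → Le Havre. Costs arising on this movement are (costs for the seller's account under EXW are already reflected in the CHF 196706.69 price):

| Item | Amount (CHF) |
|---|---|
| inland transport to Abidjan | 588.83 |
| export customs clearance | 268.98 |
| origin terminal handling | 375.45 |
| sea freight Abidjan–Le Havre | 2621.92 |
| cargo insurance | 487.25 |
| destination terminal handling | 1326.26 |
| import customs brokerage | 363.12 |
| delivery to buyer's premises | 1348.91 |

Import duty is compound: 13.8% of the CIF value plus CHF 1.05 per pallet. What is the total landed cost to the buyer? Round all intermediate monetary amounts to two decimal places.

Total landed cost: CHF 251153.24

EXW: the seller makes goods available at their premises; the buyer bears all onward costs.
CIF value = EXW price + inland to port + export clearance + origin terminal + freight + insurance = 196706.69 + 588.83 + 268.98 + 375.45 + 2621.92 + 487.25 = 201049.12
Ad valorem component: 201049.12 × 13.8% = 27744.78
Specific component: 18401 × 1.05 = 19321.05
Import duty = 27744.78 + 19321.05 = 47065.83
Buyer bears: inland to port 588.83 + export clearance 268.98 + origin terminal 375.45 + freight 2621.92 + insurance 487.25 + destination terminal 1326.26 + brokerage 363.12 + delivery 1348.91 + duty 47065.83 = 54446.55
Landed cost = invoice 196706.69 + 54446.55 = 251153.24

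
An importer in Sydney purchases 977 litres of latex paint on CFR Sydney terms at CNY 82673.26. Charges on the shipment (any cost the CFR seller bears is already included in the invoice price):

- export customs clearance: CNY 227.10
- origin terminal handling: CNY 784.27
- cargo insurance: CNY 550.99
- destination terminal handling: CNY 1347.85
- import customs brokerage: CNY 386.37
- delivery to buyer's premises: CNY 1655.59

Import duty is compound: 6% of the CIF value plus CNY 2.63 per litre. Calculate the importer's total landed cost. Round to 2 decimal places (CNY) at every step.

Total landed cost: CNY 94177.03

CFR: the seller pays costs through ocean freight to the destination port, but not insurance.
Already in the invoice (seller's account under CFR): export clearance, origin terminal — exclude.
CIF value = CFR price + insurance = 82673.26 + 550.99 = 83224.25
Ad valorem component: 83224.25 × 6% = 4993.46
Specific component: 977 × 2.63 = 2569.51
Import duty = 4993.46 + 2569.51 = 7562.97
Buyer bears: insurance 550.99 + destination terminal 1347.85 + brokerage 386.37 + delivery 1655.59 + duty 7562.97 = 11503.77
Landed cost = invoice 82673.26 + 11503.77 = 94177.03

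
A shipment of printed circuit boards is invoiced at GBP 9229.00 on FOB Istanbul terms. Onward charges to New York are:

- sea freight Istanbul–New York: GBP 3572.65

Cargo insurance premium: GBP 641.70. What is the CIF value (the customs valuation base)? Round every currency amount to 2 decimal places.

CIF value: GBP 13443.35

CIF = FOB price + freight + insurance
CIF = 9229.00 + 3572.65 + 641.70 = 13443.35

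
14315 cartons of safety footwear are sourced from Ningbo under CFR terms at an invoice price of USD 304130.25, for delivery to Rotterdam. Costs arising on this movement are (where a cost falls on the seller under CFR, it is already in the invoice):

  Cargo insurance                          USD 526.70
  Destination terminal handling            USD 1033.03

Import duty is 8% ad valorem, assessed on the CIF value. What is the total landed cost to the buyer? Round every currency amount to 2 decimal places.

CFR: the seller pays costs through ocean freight to the destination port, but not insurance.
CIF value = CFR price + insurance = 304130.25 + 526.70 = 304656.95
Import duty = 304656.95 × 8% = 24372.56
Buyer bears: insurance 526.70 + destination terminal 1033.03 + duty 24372.56 = 25932.29
Landed cost = invoice 304130.25 + 25932.29 = 330062.54

Total landed cost: USD 330062.54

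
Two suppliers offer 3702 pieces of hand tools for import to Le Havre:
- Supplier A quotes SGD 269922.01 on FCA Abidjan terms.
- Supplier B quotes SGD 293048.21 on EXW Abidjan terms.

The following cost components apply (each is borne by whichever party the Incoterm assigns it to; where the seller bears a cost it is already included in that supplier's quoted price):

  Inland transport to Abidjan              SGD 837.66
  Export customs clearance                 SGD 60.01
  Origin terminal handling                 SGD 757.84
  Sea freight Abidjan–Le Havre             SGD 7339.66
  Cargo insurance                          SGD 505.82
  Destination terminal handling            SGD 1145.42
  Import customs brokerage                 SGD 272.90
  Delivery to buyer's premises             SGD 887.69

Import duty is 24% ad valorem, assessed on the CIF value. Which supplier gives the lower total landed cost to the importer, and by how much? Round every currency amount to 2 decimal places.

Supplier A is cheaper by SGD 29789.60

Supplier A (FCA):
CIF value = FCA price + origin terminal + freight + insurance = 269922.01 + 757.84 + 7339.66 + 505.82 = 278525.33
Import duty = 278525.33 × 24% = 66846.08
Buyer bears (A): 757.84 + 7339.66 + 505.82 + 1145.42 + 272.90 + 887.69 = 10909.33
Landed cost (A) = invoice 269922.01 + 10909.33 + duty 66846.08 = 347677.42
Supplier B (EXW):
CIF value = EXW price + inland to port + export clearance + origin terminal + freight + insurance = 293048.21 + 837.66 + 60.01 + 757.84 + 7339.66 + 505.82 = 302549.20
Import duty = 302549.20 × 24% = 72611.81
Buyer bears (B): 837.66 + 60.01 + 757.84 + 7339.66 + 505.82 + 1145.42 + 272.90 + 887.69 = 11807.00
Landed cost (B) = invoice 293048.21 + 11807.00 + duty 72611.81 = 377467.02
Difference = |347677.42 − 377467.02| = 29789.60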